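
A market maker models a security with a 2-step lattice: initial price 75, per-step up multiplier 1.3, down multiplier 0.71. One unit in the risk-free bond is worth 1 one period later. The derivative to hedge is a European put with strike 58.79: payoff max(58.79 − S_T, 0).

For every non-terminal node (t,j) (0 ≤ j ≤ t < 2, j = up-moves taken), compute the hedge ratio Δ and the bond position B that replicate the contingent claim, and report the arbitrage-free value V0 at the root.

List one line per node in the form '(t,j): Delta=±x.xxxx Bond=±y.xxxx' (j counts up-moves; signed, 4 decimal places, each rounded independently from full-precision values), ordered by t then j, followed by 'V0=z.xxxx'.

Under the risk-neutral measure, an up-move has probability p* = (R−d)/(u−d) = 0.4915 and values discount at R = 1.
At expiry t=2: V(2,0)=20.9825, V(2,1)=0.0000, V(2,2)=0.0000
Node (1,0) S=53.2500: V=(p*·0.0000+(1−p*)·20.9825)/1=10.6691; Δ=(0.0000−20.9825)/(69.2250−37.8075)=-0.6679; B=V−Δ·S=46.2326
Node (1,1) S=97.5000: V=(p*·0.0000+(1−p*)·0.0000)/1=0.0000; Δ=(0.0000−0.0000)/(126.7500−69.2250)=0.0000; B=V−Δ·S=0.0000
Node (0,0) S=75.0000: V=(p*·0.0000+(1−p*)·10.6691)/1=5.4249; Δ=(0.0000−10.6691)/(97.5000−53.2500)=-0.2411; B=V−Δ·S=23.5081
Check: Δ(0,0)·S0 + B(0,0) = 5.4249 = V0.

(0,0): Delta=-0.2411 Bond=23.5081
(1,0): Delta=-0.6679 Bond=46.2326
(1,1): Delta=0.0000 Bond=0.0000
V0=5.4249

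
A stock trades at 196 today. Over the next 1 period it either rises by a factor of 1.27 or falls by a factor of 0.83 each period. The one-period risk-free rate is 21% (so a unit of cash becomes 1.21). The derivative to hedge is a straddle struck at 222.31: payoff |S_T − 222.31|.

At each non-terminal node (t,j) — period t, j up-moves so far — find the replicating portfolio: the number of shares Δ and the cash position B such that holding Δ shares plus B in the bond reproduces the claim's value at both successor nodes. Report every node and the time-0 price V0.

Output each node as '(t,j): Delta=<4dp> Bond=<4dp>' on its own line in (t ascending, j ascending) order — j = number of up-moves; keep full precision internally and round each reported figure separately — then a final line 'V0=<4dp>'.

(0,0): Delta=-0.3829 Bond=100.7585
V0=25.7130

Risk-neutral probability p* = (R−d)/(u−d) = (1.21−0.83)/(1.27−0.83) = 0.8636.
Payoff layer (t=1): V(1,0)=59.6300, V(1,1)=26.6100
(0,0): S=196.0000. Δ = (V_up−V_dn)/(S_up−S_dn) = (26.6100−59.6300)/(248.9200−162.6800) = -0.3829. V = [p*·26.6100 + (1−p*)·59.6300]/1.21 = 25.7130. B = V − Δ·S = 100.7585.
Root portfolio cost Δ·196+B reproduces V0=25.7130.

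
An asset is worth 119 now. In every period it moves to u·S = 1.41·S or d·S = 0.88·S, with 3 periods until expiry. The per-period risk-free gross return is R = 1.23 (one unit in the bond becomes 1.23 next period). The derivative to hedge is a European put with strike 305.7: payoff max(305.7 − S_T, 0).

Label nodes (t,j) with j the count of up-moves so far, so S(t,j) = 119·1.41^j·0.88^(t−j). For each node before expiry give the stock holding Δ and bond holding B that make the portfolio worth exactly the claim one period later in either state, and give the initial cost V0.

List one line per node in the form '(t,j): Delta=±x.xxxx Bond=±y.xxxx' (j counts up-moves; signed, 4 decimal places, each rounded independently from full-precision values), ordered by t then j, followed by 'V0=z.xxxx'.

(0,0): Delta=-0.8726 Bond=153.4285
(1,0): Delta=-1.0000 Bond=202.0623
(1,1): Delta=-0.8317 Bond=181.8538
(2,0): Delta=-1.0000 Bond=248.5366
(2,1): Delta=-1.0000 Bond=248.5366
(2,2): Delta=-0.7776 Bond=210.8969
V0=49.5935

Since d<R<u, set p* = (R−d)/(u−d) = 0.6604; price each node as the discounted p*-expectation of its children.
Payoff layer (t=3): V(3,0)=224.6048, V(3,1)=175.7634, V(3,2)=97.5062, V(3,3)=0.0000
Node (2,0) S=92.1536: V=(p*·175.7634+(1−p*)·224.6048)/1.23=156.3830; Δ=(175.7634−224.6048)/(129.9366−81.0952)=-1.0000; B=V−Δ·S=248.5366
Node (2,1) S=147.6552: V=(p*·97.5062+(1−p*)·175.7634)/1.23=100.8814; Δ=(97.5062−175.7634)/(208.1938−129.9366)=-1.0000; B=V−Δ·S=248.5366
Node (2,2) S=236.5839: V=(p*·0.0000+(1−p*)·97.5062)/1.23=26.9230; Δ=(0.0000−97.5062)/(333.5833−208.1938)=-0.7776; B=V−Δ·S=210.8969
Node (1,0) S=104.7200: V=(p*·100.8814+(1−p*)·156.3830)/1.23=97.3423; Δ=(100.8814−156.3830)/(147.6552−92.1536)=-1.0000; B=V−Δ·S=202.0623
Node (1,1) S=167.7900: V=(p*·26.9230+(1−p*)·100.8814)/1.23=42.3097; Δ=(26.9230−100.8814)/(236.5839−147.6552)=-0.8317; B=V−Δ·S=181.8538
Node (0,0) S=119.0000: V=(p*·42.3097+(1−p*)·97.3423)/1.23=49.5935; Δ=(42.3097−97.3423)/(167.7900−104.7200)=-0.8726; B=V−Δ·S=153.4285
The time-0 hedge costs 49.5935, which is the no-arbitrage price.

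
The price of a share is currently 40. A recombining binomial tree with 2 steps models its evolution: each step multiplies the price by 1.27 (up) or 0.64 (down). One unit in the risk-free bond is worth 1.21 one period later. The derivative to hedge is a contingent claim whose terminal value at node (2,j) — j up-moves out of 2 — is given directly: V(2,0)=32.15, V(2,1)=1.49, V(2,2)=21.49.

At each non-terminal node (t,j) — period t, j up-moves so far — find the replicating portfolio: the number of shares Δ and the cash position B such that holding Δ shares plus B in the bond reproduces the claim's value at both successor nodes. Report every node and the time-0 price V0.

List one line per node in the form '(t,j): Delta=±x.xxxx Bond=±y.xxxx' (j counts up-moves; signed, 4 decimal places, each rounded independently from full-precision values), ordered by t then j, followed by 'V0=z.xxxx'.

The replicating-portfolio and risk-neutral prices coincide; use p* = (1.21−0.64)/(1.27−0.64) = 0.9048 for the latter.
Terminal values V(2,·): V(2,0)=32.1500, V(2,1)=1.4900, V(2,2)=21.4900
  t=1,j=0: stock 25.6000 → up 32.5120 (V=1.4900), down 16.3840 (V=32.1500). Price 3.6446; hedge Δ=-1.9010, bond B=52.3113.
  t=1,j=1: stock 50.8000 → up 64.5160 (V=21.4900), down 32.5120 (V=1.4900). Price 16.1861; hedge Δ=0.6249, bond B=-15.5599.
  t=0,j=0: stock 40.0000 → up 50.8000 (V=16.1861), down 25.6000 (V=3.6446). Price 12.3898; hedge Δ=0.4977, bond B=-7.5173.
The time-0 hedge costs 12.3898, which is the no-arbitrage price.

(0,0): Delta=0.4977 Bond=-7.5173
(1,0): Delta=-1.9010 Bond=52.3113
(1,1): Delta=0.6249 Bond=-15.5599
V0=12.3898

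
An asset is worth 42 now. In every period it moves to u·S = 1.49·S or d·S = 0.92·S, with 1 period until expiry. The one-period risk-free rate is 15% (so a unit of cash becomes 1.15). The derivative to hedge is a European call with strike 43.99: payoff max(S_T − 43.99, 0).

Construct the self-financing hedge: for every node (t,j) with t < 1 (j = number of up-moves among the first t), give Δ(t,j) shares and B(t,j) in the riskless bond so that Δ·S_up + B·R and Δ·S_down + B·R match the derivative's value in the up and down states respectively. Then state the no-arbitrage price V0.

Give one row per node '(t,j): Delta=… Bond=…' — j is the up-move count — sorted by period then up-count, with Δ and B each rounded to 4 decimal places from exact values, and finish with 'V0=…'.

The replicating-portfolio and risk-neutral prices coincide; use p* = (1.15−0.92)/(1.49−0.92) = 0.4035 for the latter.
Payoff layer (t=1): V(1,0)=0.0000, V(1,1)=18.5900
Node (0,0) S=42.0000: V=(p*·18.5900+(1−p*)·0.0000)/1.15=6.5228; Δ=(18.5900−0.0000)/(62.5800−38.6400)=0.7765; B=V−Δ·S=-26.0912
Root portfolio cost Δ·42+B reproduces V0=6.5228.

(0,0): Delta=0.7765 Bond=-26.0912
V0=6.5228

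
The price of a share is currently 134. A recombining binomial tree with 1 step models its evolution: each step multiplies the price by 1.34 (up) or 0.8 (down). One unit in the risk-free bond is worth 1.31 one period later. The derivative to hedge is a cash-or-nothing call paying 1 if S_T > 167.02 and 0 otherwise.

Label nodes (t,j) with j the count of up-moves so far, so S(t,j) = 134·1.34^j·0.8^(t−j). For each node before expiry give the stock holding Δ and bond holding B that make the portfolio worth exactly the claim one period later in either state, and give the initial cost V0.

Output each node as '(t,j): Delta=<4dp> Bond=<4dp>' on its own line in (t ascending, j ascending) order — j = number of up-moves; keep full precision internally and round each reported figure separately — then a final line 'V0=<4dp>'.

Under the risk-neutral measure, an up-move has probability p* = (R−d)/(u−d) = 0.9444 and values discount at R = 1.31.
Payoff layer (t=1): V(1,0)=0.0000, V(1,1)=1.0000
Node (0,0) S=134.0000: V=(p*·1.0000+(1−p*)·0.0000)/1.31=0.7209; Δ=(1.0000−0.0000)/(179.5600−107.2000)=0.0138; B=V−Δ·S=-1.1309
Check: Δ(0,0)·S0 + B(0,0) = 0.7209 = V0.

(0,0): Delta=0.0138 Bond=-1.1309
V0=0.7209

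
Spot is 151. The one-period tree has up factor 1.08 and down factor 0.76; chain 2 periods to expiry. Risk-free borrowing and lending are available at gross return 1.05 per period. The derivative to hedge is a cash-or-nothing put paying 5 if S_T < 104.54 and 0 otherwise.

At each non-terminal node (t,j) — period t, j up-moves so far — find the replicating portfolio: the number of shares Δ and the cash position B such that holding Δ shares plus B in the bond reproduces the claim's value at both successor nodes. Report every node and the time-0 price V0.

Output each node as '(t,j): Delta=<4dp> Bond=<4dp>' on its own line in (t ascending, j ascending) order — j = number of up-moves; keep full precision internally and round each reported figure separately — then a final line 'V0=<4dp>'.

No-arbitrage ⇒ martingale measure with p* = (R−d)/(u−d) = 0.9062.
Payoff layer (t=2): V(2,0)=5.0000, V(2,1)=0.0000, V(2,2)=0.0000
Node (1,0) S=114.7600: V=(p*·0.0000+(1−p*)·5.0000)/1.05=0.4464; Δ=(0.0000−5.0000)/(123.9408−87.2176)=-0.1362; B=V−Δ·S=16.0714
Node (1,1) S=163.0800: V=(p*·0.0000+(1−p*)·0.0000)/1.05=0.0000; Δ=(0.0000−0.0000)/(176.1264−123.9408)=0.0000; B=V−Δ·S=0.0000
Node (0,0) S=151.0000: V=(p*·0.0000+(1−p*)·0.4464)/1.05=0.0399; Δ=(0.0000−0.4464)/(163.0800−114.7600)=-0.0092; B=V−Δ·S=1.4349
Root portfolio cost Δ·151+B reproduces V0=0.0399.

(0,0): Delta=-0.0092 Bond=1.4349
(1,0): Delta=-0.1362 Bond=16.0714
(1,1): Delta=0.0000 Bond=0.0000
V0=0.0399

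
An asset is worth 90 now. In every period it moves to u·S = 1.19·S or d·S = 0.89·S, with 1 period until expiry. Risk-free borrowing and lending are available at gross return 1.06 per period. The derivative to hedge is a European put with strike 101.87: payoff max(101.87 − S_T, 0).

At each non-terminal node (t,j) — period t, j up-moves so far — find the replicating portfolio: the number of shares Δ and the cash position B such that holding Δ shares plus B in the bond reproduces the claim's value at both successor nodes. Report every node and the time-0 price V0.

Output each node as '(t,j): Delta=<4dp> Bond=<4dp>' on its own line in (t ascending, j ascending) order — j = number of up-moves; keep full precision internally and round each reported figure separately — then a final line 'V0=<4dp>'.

Risk-neutral probability p* = (R−d)/(u−d) = (1.06−0.89)/(1.19−0.89) = 0.5667.
Payoff layer (t=1): V(1,0)=21.7700, V(1,1)=0.0000
Node (0,0) S=90.0000: V=(p*·0.0000+(1−p*)·21.7700)/1.06=8.8997; Δ=(0.0000−21.7700)/(107.1000−80.1000)=-0.8063; B=V−Δ·S=81.4664
Check: Δ(0,0)·S0 + B(0,0) = 8.8997 = V0.

(0,0): Delta=-0.8063 Bond=81.4664
V0=8.8997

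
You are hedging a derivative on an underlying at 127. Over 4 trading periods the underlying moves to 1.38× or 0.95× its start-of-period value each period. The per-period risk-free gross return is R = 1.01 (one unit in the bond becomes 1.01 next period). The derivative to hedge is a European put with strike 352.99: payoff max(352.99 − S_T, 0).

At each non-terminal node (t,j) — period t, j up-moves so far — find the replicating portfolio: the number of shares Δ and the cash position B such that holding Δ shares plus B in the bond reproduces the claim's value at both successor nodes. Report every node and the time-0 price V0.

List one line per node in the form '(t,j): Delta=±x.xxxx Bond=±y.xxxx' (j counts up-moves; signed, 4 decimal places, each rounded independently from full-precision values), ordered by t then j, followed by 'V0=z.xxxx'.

(0,0): Delta=-0.9948 Bond=338.5958
(1,0): Delta=-1.0000 Bond=342.6086
(1,1): Delta=-0.9727 Bond=338.1161
(2,0): Delta=-1.0000 Bond=346.0347
(2,1): Delta=-1.0000 Bond=346.0347
(2,2): Delta=-0.8571 Bond=313.5161
(3,0): Delta=-1.0000 Bond=349.4950
(3,1): Delta=-1.0000 Bond=349.4950
(3,2): Delta=-1.0000 Bond=349.4950
(3,3): Delta=-0.2502 Bond=114.1149
V0=212.2557

The replicating-portfolio and risk-neutral prices coincide; use p* = (1.01−0.95)/(1.38−0.95) = 0.1395 for the latter.
Terminal values V(4,·): V(4,0)=249.5477, V(4,1)=202.7265, V(4,2)=134.7124, V(4,3)=35.9131, V(4,4)=0.0000
(3,0): S=108.8866. Δ = (V_up−V_dn)/(S_up−S_dn) = (202.7265−249.5477)/(150.2635−103.4423) = -1.0000. V = [p*·202.7265 + (1−p*)·249.5477]/1.01 = 240.6084. B = V − Δ·S = 349.4950.
(3,1): S=158.1721. Δ = (V_up−V_dn)/(S_up−S_dn) = (134.7124−202.7265)/(218.2776−150.2635) = -1.0000. V = [p*·134.7124 + (1−p*)·202.7265]/1.01 = 191.3229. B = V − Δ·S = 349.4950.
(3,2): S=229.7659. Δ = (V_up−V_dn)/(S_up−S_dn) = (35.9131−134.7124)/(317.0769−218.2776) = -1.0000. V = [p*·35.9131 + (1−p*)·134.7124]/1.01 = 119.7292. B = V − Δ·S = 349.4950.
(3,3): S=333.7651. Δ = (V_up−V_dn)/(S_up−S_dn) = (0.0000−35.9131)/(460.5959−317.0769) = -0.2502. V = [p*·0.0000 + (1−p*)·35.9131]/1.01 = 30.5960. B = V − Δ·S = 114.1149.
(2,0): S=114.6175. Δ = (V_up−V_dn)/(S_up−S_dn) = (191.3229−240.6084)/(158.1721−108.8866) = -1.0000. V = [p*·191.3229 + (1−p*)·240.6084]/1.01 = 231.4172. B = V − Δ·S = 346.0347.
(2,1): S=166.4970. Δ = (V_up−V_dn)/(S_up−S_dn) = (119.7292−191.3229)/(229.7659−158.1721) = -1.0000. V = [p*·119.7292 + (1−p*)·191.3229]/1.01 = 179.5377. B = V − Δ·S = 346.0347.
(2,2): S=241.8588. Δ = (V_up−V_dn)/(S_up−S_dn) = (30.5960−119.7292)/(333.7651−229.7659) = -0.8571. V = [p*·30.5960 + (1−p*)·119.7292]/1.01 = 106.2297. B = V − Δ·S = 313.5161.
(1,0): S=120.6500. Δ = (V_up−V_dn)/(S_up−S_dn) = (179.5377−231.4172)/(166.4970−114.6175) = -1.0000. V = [p*·179.5377 + (1−p*)·231.4172]/1.01 = 221.9586. B = V − Δ·S = 342.6086.
(1,1): S=175.2600. Δ = (V_up−V_dn)/(S_up−S_dn) = (106.2297−179.5377)/(241.8588−166.4970) = -0.9727. V = [p*·106.2297 + (1−p*)·179.5377]/1.01 = 167.6324. B = V − Δ·S = 338.1161.
(0,0): S=127.0000. Δ = (V_up−V_dn)/(S_up−S_dn) = (167.6324−221.9586)/(175.2600−120.6500) = -0.9948. V = [p*·167.6324 + (1−p*)·221.9586]/1.01 = 212.2557. B = V − Δ·S = 338.5958.
Each (Δ,B) replicates both successor values, so the strategy is self-financing and V0 is arbitrage-free.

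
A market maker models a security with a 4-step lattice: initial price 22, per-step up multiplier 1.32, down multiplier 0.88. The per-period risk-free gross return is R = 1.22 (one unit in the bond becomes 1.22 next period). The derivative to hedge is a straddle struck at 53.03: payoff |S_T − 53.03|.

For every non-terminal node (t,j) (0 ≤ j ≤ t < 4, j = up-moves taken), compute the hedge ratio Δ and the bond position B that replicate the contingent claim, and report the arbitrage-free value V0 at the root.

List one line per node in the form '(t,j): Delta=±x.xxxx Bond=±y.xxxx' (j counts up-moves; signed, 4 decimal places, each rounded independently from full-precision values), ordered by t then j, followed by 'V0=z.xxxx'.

(0,0): Delta=-0.2776 Bond=12.4733
(1,0): Delta=-1.0000 Bond=29.2040
(1,1): Delta=-0.1359 Bond=11.1037
(2,0): Delta=-1.0000 Bond=35.6289
(2,1): Delta=-1.0000 Bond=35.6289
(2,2): Delta=0.0335 Bond=7.0517
(3,0): Delta=-1.0000 Bond=43.4672
(3,1): Delta=-1.0000 Bond=43.4672
(3,2): Delta=-1.0000 Bond=43.4672
(3,3): Delta=0.2362 Bond=-1.6511
V0=6.3671

No-arbitrage ⇒ martingale measure with p* = (R−d)/(u−d) = 0.7727.
Terminal values V(4,·): V(4,0)=39.8367, V(4,1)=33.2401, V(4,2)=23.3451, V(4,3)=8.5026, V(4,4)=13.7611
  t=3,j=0: stock 14.9924 → up 19.7899 (V=33.2401), down 13.1933 (V=39.8367). Price 28.4748; hedge Δ=-1.0000, bond B=43.4672.
  t=3,j=1: stock 22.4886 → up 29.6849 (V=23.3451), down 19.7899 (V=33.2401). Price 20.9786; hedge Δ=-1.0000, bond B=43.4672.
  t=3,j=2: stock 33.7329 → up 44.5274 (V=8.5026), down 29.6849 (V=23.3451). Price 9.7343; hedge Δ=-1.0000, bond B=43.4672.
  t=3,j=3: stock 50.5993 → up 66.7911 (V=13.7611), down 44.5274 (V=8.5026). Price 10.3000; hedge Δ=0.2362, bond B=-1.6511.
  t=2,j=0: stock 17.0368 → up 22.4886 (V=20.9786), down 14.9924 (V=28.4748). Price 18.5921; hedge Δ=-1.0000, bond B=35.6289.
  t=2,j=1: stock 25.5552 → up 33.7329 (V=9.7343), down 22.4886 (V=20.9786). Price 10.0737; hedge Δ=-1.0000, bond B=35.6289.
  t=2,j=2: stock 38.3328 → up 50.5993 (V=10.3000), down 33.7329 (V=9.7343). Price 8.3372; hedge Δ=0.0335, bond B=7.0517.
  t=1,j=0: stock 19.3600 → up 25.5552 (V=10.0737), down 17.0368 (V=18.5921). Price 9.8440; hedge Δ=-1.0000, bond B=29.2040.
  t=1,j=1: stock 29.0400 → up 38.3328 (V=8.3372), down 25.5552 (V=10.0737). Price 7.1573; hedge Δ=-0.1359, bond B=11.1037.
  t=0,j=0: stock 22.0000 → up 29.0400 (V=7.1573), down 19.3600 (V=9.8440). Price 6.3671; hedge Δ=-0.2776, bond B=12.4733.
Root portfolio cost Δ·22+B reproduces V0=6.3671.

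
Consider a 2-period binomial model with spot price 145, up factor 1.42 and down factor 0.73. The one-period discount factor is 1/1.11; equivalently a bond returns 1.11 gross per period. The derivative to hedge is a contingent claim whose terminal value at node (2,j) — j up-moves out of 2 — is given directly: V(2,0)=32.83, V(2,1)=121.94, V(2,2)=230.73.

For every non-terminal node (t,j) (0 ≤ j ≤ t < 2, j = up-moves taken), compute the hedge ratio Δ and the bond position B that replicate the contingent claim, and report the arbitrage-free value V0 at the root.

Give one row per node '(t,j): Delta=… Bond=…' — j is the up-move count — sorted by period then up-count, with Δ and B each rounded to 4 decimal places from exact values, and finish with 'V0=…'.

(0,0): Delta=0.9000 Bond=-19.3469
(1,0): Delta=1.2201 Bond=-55.3566
(1,1): Delta=0.7657 Bond=6.1652
V0=111.1509

Under the risk-neutral measure, an up-move has probability p* = (R−d)/(u−d) = 0.5507 and values discount at R = 1.11.
Payoff layer (t=2): V(2,0)=32.8300, V(2,1)=121.9400, V(2,2)=230.7300
Node (1,0) S=105.8500: V=(p*·121.9400+(1−p*)·32.8300)/1.11=73.7884; Δ=(121.9400−32.8300)/(150.3070−77.2705)=1.2201; B=V−Δ·S=-55.3566
Node (1,1) S=205.9000: V=(p*·230.7300+(1−p*)·121.9400)/1.11=163.8318; Δ=(230.7300−121.9400)/(292.3780−150.3070)=0.7657; B=V−Δ·S=6.1652
Node (0,0) S=145.0000: V=(p*·163.8318+(1−p*)·73.7884)/1.11=111.1509; Δ=(163.8318−73.7884)/(205.9000−105.8500)=0.9000; B=V−Δ·S=-19.3469
Root portfolio cost Δ·145+B reproduces V0=111.1509.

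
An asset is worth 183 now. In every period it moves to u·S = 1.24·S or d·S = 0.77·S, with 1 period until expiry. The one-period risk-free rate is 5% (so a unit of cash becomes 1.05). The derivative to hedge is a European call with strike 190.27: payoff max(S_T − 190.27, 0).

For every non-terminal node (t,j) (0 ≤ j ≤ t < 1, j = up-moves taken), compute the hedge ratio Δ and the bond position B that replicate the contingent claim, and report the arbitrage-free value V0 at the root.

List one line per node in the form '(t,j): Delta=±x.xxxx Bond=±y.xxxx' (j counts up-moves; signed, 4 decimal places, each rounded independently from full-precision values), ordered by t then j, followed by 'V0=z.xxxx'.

The replicating-portfolio and risk-neutral prices coincide; use p* = (1.05−0.77)/(1.24−0.77) = 0.5957 for the latter.
Terminal payoffs: V(1,0)=0.0000, V(1,1)=36.6500
  t=0,j=0: stock 183.0000 → up 226.9200 (V=36.6500), down 140.9100 (V=0.0000). Price 20.7943; hedge Δ=0.4261, bond B=-57.1844.
Self-financing check: at every node Δ·S+B equals the discounted successor values.

(0,0): Delta=0.4261 Bond=-57.1844
V0=20.7943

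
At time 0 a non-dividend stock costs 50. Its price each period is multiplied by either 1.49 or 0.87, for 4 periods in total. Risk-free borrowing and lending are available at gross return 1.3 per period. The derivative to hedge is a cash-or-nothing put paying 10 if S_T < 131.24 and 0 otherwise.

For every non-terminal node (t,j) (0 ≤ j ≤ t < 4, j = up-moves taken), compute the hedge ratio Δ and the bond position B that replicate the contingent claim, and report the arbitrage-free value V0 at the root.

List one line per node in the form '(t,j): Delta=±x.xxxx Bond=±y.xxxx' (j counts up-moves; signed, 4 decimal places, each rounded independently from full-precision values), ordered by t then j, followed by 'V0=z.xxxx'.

The replicating-portfolio and risk-neutral prices coincide; use p* = (1.3−0.87)/(1.49−0.87) = 0.6935 for the latter.
At expiry t=4: V(4,0)=10.0000, V(4,1)=10.0000, V(4,2)=10.0000, V(4,3)=0.0000, V(4,4)=0.0000
(3,0): S=32.9251. Δ = (V_up−V_dn)/(S_up−S_dn) = (10.0000−10.0000)/(49.0585−28.6449) = 0.0000. V = [p*·10.0000 + (1−p*)·10.0000]/1.3 = 7.6923. B = V − Δ·S = 7.6923.
(3,1): S=56.3891. Δ = (V_up−V_dn)/(S_up−S_dn) = (10.0000−10.0000)/(84.0197−49.0585) = 0.0000. V = [p*·10.0000 + (1−p*)·10.0000]/1.3 = 7.6923. B = V − Δ·S = 7.6923.
(3,2): S=96.5743. Δ = (V_up−V_dn)/(S_up−S_dn) = (0.0000−10.0000)/(143.8958−84.0197) = -0.1670. V = [p*·0.0000 + (1−p*)·10.0000]/1.3 = 2.3573. B = V − Δ·S = 18.4864.
(3,3): S=165.3974. Δ = (V_up−V_dn)/(S_up−S_dn) = (0.0000−0.0000)/(246.4422−143.8958) = 0.0000. V = [p*·0.0000 + (1−p*)·0.0000]/1.3 = 0.0000. B = V − Δ·S = 0.0000.
(2,0): S=37.8450. Δ = (V_up−V_dn)/(S_up−S_dn) = (7.6923−7.6923)/(56.3890−32.9252) = 0.0000. V = [p*·7.6923 + (1−p*)·7.6923]/1.3 = 5.9172. B = V − Δ·S = 5.9172.
(2,1): S=64.8150. Δ = (V_up−V_dn)/(S_up−S_dn) = (2.3573−7.6923)/(96.5743−56.3890) = -0.1328. V = [p*·2.3573 + (1−p*)·7.6923]/1.3 = 3.0710. B = V − Δ·S = 11.6758.
(2,2): S=111.0050. Δ = (V_up−V_dn)/(S_up−S_dn) = (0.0000−2.3573)/(165.3974−96.5743) = -0.0343. V = [p*·0.0000 + (1−p*)·2.3573]/1.3 = 0.5557. B = V − Δ·S = 4.3578.
(1,0): S=43.5000. Δ = (V_up−V_dn)/(S_up−S_dn) = (3.0710−5.9172)/(64.8150−37.8450) = -0.1055. V = [p*·3.0710 + (1−p*)·5.9172]/1.3 = 3.0332. B = V − Δ·S = 7.6239.
(1,1): S=74.5000. Δ = (V_up−V_dn)/(S_up−S_dn) = (0.5557−3.0710)/(111.0050−64.8150) = -0.0545. V = [p*·0.5557 + (1−p*)·3.0710]/1.3 = 1.0204. B = V − Δ·S = 5.0772.
(0,0): S=50.0000. Δ = (V_up−V_dn)/(S_up−S_dn) = (1.0204−3.0332)/(74.5000−43.5000) = -0.0649. V = [p*·1.0204 + (1−p*)·3.0332]/1.3 = 1.2594. B = V − Δ·S = 4.5059.
Self-financing check: at every node Δ·S+B equals the discounted successor values.

(0,0): Delta=-0.0649 Bond=4.5059
(1,0): Delta=-0.1055 Bond=7.6239
(1,1): Delta=-0.0545 Bond=5.0772
(2,0): Delta=0.0000 Bond=5.9172
(2,1): Delta=-0.1328 Bond=11.6758
(2,2): Delta=-0.0343 Bond=4.3578
(3,0): Delta=0.0000 Bond=7.6923
(3,1): Delta=0.0000 Bond=7.6923
(3,2): Delta=-0.1670 Bond=18.4864
(3,3): Delta=0.0000 Bond=0.0000
V0=1.2594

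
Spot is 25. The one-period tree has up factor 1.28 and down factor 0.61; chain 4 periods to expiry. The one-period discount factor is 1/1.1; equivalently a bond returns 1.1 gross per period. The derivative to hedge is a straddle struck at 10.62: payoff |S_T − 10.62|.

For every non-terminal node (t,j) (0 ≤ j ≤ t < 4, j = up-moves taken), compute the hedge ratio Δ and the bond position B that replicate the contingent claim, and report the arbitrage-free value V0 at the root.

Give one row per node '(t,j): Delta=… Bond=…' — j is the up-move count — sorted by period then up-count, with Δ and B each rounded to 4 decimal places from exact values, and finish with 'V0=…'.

Since d<R<u, set p* = (R−d)/(u−d) = 0.7313; price each node as the discounted p*-expectation of its children.
At expiry t=4: V(4,0)=7.1585, V(4,1)=3.3566, V(4,2)=4.6212, V(4,3)=21.3616, V(4,4)=56.4889
(3,0): S=5.6745. Δ = (V_up−V_dn)/(S_up−S_dn) = (3.3566−7.1585)/(7.2634−3.4615) = -1.0000. V = [p*·3.3566 + (1−p*)·7.1585]/1.1 = 3.9800. B = V − Δ·S = 9.6545.
(3,1): S=11.9072. Δ = (V_up−V_dn)/(S_up−S_dn) = (4.6212−3.3566)/(15.2412−7.2634) = 0.1585. V = [p*·4.6212 + (1−p*)·3.3566]/1.1 = 3.8922. B = V − Δ·S = 2.0048.
(3,2): S=24.9856. Δ = (V_up−V_dn)/(S_up−S_dn) = (21.3616−4.6212)/(31.9816−15.2412) = 1.0000. V = [p*·21.3616 + (1−p*)·4.6212]/1.1 = 15.3311. B = V − Δ·S = -9.6545.
(3,3): S=52.4288. Δ = (V_up−V_dn)/(S_up−S_dn) = (56.4889−21.3616)/(67.1089−31.9816) = 1.0000. V = [p*·56.4889 + (1−p*)·21.3616]/1.1 = 42.7743. B = V − Δ·S = -9.6545.
(2,0): S=9.3025. Δ = (V_up−V_dn)/(S_up−S_dn) = (3.8922−3.9800)/(11.9072−5.6745) = -0.0141. V = [p*·3.8922 + (1−p*)·3.9800]/1.1 = 3.5598. B = V − Δ·S = 3.6908.
(2,1): S=19.5200. Δ = (V_up−V_dn)/(S_up−S_dn) = (15.3311−3.8922)/(24.9856−11.9072) = 0.8746. V = [p*·15.3311 + (1−p*)·3.8922]/1.1 = 11.1436. B = V − Δ·S = -5.9293.
(2,2): S=40.9600. Δ = (V_up−V_dn)/(S_up−S_dn) = (42.7743−15.3311)/(52.4288−24.9856) = 1.0000. V = [p*·42.7743 + (1−p*)·15.3311]/1.1 = 32.1831. B = V − Δ·S = -8.7769.
(1,0): S=15.2500. Δ = (V_up−V_dn)/(S_up−S_dn) = (11.1436−3.5598)/(19.5200−9.3025) = 0.7422. V = [p*·11.1436 + (1−p*)·3.5598]/1.1 = 8.2783. B = V − Δ·S = -3.0407.
(1,1): S=32.0000. Δ = (V_up−V_dn)/(S_up−S_dn) = (32.1831−11.1436)/(40.9600−19.5200) = 0.9813. V = [p*·32.1831 + (1−p*)·11.1436]/1.1 = 24.1188. B = V − Δ·S = -7.2835.
(0,0): S=25.0000. Δ = (V_up−V_dn)/(S_up−S_dn) = (24.1188−8.2783)/(32.0000−15.2500) = 0.9457. V = [p*·24.1188 + (1−p*)·8.2783]/1.1 = 18.0574. B = V − Δ·S = -5.5851.
Check: Δ(0,0)·S0 + B(0,0) = 18.0574 = V0.

(0,0): Delta=0.9457 Bond=-5.5851
(1,0): Delta=0.7422 Bond=-3.0407
(1,1): Delta=0.9813 Bond=-7.2835
(2,0): Delta=-0.0141 Bond=3.6908
(2,1): Delta=0.8746 Bond=-5.9293
(2,2): Delta=1.0000 Bond=-8.7769
(3,0): Delta=-1.0000 Bond=9.6545
(3,1): Delta=0.1585 Bond=2.0048
(3,2): Delta=1.0000 Bond=-9.6545
(3,3): Delta=1.0000 Bond=-9.6545
V0=18.0574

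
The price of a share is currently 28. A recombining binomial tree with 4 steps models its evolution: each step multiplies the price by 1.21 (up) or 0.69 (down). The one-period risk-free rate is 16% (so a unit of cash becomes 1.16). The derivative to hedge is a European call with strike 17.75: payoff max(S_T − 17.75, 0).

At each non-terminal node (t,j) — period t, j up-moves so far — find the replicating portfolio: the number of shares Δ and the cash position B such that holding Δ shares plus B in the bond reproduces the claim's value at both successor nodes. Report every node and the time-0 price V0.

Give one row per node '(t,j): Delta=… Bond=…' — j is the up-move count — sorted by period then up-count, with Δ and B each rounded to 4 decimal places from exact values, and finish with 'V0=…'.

Under the risk-neutral measure, an up-move has probability p* = (R−d)/(u−d) = 0.9038 and values discount at R = 1.16.
Payoff layer (t=4): V(4,0)=0.0000, V(4,1)=0.0000, V(4,2)=1.7676, V(4,3)=16.4766, V(4,4)=42.2705
  t=3,j=0: stock 9.1983 → up 11.1299 (V=0.0000), down 6.3468 (V=0.0000). Price 0.0000; hedge Δ=0.0000, bond B=0.0000.
  t=3,j=1: stock 16.1303 → up 19.5176 (V=1.7676), down 11.1299 (V=0.0000). Price 1.3773; hedge Δ=0.2107, bond B=-2.0220.
  t=3,j=2: stock 28.2864 → up 34.2266 (V=16.4766), down 19.5176 (V=1.7676). Price 12.9847; hedge Δ=1.0000, bond B=-15.3017.
  t=3,j=3: stock 49.6037 → up 60.0205 (V=42.2705), down 34.2266 (V=16.4766). Price 34.3020; hedge Δ=1.0000, bond B=-15.3017.
  t=2,j=0: stock 13.3308 → up 16.1303 (V=1.3773), down 9.1983 (V=0.0000). Price 1.0732; hedge Δ=0.1987, bond B=-1.5755.
  t=2,j=1: stock 23.3772 → up 28.2864 (V=12.9847), down 16.1303 (V=1.3773). Price 10.2315; hedge Δ=0.9549, bond B=-12.0904.
  t=2,j=2: stock 40.9948 → up 49.6037 (V=34.3020), down 28.2864 (V=12.9847). Price 27.8037; hedge Δ=1.0000, bond B=-13.1911.
  t=1,j=0: stock 19.3200 → up 23.3772 (V=10.2315), down 13.3308 (V=1.0732). Price 8.0611; hedge Δ=0.9116, bond B=-9.5511.
  t=1,j=1: stock 33.8800 → up 40.9948 (V=27.8037), down 23.3772 (V=10.2315). Price 22.5121; hedge Δ=0.9974, bond B=-11.2804.
  t=0,j=0: stock 28.0000 → up 33.8800 (V=22.5121), down 19.3200 (V=8.0611). Price 18.2091; hedge Δ=0.9925, bond B=-9.5812.
Each (Δ,B) replicates both successor values, so the strategy is self-financing and V0 is arbitrage-free.

(0,0): Delta=0.9925 Bond=-9.5812
(1,0): Delta=0.9116 Bond=-9.5511
(1,1): Delta=0.9974 Bond=-11.2804
(2,0): Delta=0.1987 Bond=-1.5755
(2,1): Delta=0.9549 Bond=-12.0904
(2,2): Delta=1.0000 Bond=-13.1911
(3,0): Delta=0.0000 Bond=0.0000
(3,1): Delta=0.2107 Bond=-2.0220
(3,2): Delta=1.0000 Bond=-15.3017
(3,3): Delta=1.0000 Bond=-15.3017
V0=18.2091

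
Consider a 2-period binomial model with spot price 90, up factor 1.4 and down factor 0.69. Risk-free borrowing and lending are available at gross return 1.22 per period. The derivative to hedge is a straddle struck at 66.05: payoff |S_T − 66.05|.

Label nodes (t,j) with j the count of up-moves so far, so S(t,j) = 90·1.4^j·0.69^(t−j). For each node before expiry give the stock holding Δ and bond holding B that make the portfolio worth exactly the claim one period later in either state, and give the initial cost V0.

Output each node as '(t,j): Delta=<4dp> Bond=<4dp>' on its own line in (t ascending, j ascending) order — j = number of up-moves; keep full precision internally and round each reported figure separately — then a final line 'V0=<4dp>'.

(0,0): Delta=0.8491 Bond=-28.7917
(1,0): Delta=-0.0524 Bond=20.8581
(1,1): Delta=1.0000 Bond=-54.1393
V0=47.6272

Since d<R<u, set p* = (R−d)/(u−d) = 0.7465; price each node as the discounted p*-expectation of its children.
Payoff layer (t=2): V(2,0)=23.2010, V(2,1)=20.8900, V(2,2)=110.3500
Node (1,0) S=62.1000: V=(p*·20.8900+(1−p*)·23.2010)/1.22=17.6032; Δ=(20.8900−23.2010)/(86.9400−42.8490)=-0.0524; B=V−Δ·S=20.8581
Node (1,1) S=126.0000: V=(p*·110.3500+(1−p*)·20.8900)/1.22=71.8607; Δ=(110.3500−20.8900)/(176.4000−86.9400)=1.0000; B=V−Δ·S=-54.1393
Node (0,0) S=90.0000: V=(p*·71.8607+(1−p*)·17.6032)/1.22=47.6272; Δ=(71.8607−17.6032)/(126.0000−62.1000)=0.8491; B=V−Δ·S=-28.7917
The time-0 hedge costs 47.6272, which is the no-arbitrage price.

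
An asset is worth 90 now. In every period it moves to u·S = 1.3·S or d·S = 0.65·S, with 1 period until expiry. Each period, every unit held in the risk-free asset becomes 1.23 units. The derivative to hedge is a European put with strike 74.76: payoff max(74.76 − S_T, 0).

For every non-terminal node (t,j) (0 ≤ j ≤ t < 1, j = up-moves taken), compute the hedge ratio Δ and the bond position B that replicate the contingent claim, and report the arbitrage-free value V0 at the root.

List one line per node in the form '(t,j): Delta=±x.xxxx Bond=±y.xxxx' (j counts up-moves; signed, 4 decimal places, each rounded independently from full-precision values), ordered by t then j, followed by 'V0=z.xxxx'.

(0,0): Delta=-0.2779 Bond=26.4390
V0=1.4236

Since d<R<u, set p* = (R−d)/(u−d) = 0.8923; price each node as the discounted p*-expectation of its children.
Payoff layer (t=1): V(1,0)=16.2600, V(1,1)=0.0000
Node (0,0) S=90.0000: V=(p*·0.0000+(1−p*)·16.2600)/1.23=1.4236; Δ=(0.0000−16.2600)/(117.0000−58.5000)=-0.2779; B=V−Δ·S=26.4390
Check: Δ(0,0)·S0 + B(0,0) = 1.4236 = V0.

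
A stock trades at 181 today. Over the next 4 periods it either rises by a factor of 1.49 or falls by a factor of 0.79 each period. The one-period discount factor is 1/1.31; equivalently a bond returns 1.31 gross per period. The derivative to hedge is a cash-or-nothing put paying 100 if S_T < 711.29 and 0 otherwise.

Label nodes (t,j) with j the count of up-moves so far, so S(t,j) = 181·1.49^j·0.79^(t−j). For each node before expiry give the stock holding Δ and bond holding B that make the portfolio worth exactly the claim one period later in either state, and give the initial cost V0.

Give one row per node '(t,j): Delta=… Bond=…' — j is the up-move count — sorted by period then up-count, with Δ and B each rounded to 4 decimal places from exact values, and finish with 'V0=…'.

(0,0): Delta=-0.1439 Bond=49.6653
(1,0): Delta=0.0000 Bond=44.4822
(1,1): Delta=-0.1703 Bond=72.1851
(2,0): Delta=0.0000 Bond=58.2717
(2,1): Delta=0.0000 Bond=58.2717
(2,2): Delta=-0.2016 Bond=107.1247
(3,0): Delta=0.0000 Bond=76.3359
(3,1): Delta=0.0000 Bond=76.3359
(3,2): Delta=0.0000 Bond=76.3359
(3,3): Delta=-0.2386 Bond=162.4864
V0=23.6155

Since d<R<u, set p* = (R−d)/(u−d) = 0.7429; price each node as the discounted p*-expectation of its children.
Terminal values V(4,·): V(4,0)=100.0000, V(4,1)=100.0000, V(4,2)=100.0000, V(4,3)=100.0000, V(4,4)=0.0000
  t=3,j=0: stock 89.2401 → up 132.9677 (V=100.0000), down 70.4996 (V=100.0000). Price 76.3359; hedge Δ=0.0000, bond B=76.3359.
  t=3,j=1: stock 168.3135 → up 250.7872 (V=100.0000), down 132.9677 (V=100.0000). Price 76.3359; hedge Δ=0.0000, bond B=76.3359.
  t=3,j=2: stock 317.4521 → up 473.0036 (V=100.0000), down 250.7872 (V=100.0000). Price 76.3359; hedge Δ=0.0000, bond B=76.3359.
  t=3,j=3: stock 598.7388 → up 892.1208 (V=0.0000), down 473.0036 (V=100.0000). Price 19.6292; hedge Δ=-0.2386, bond B=162.4864.
  t=2,j=0: stock 112.9621 → up 168.3135 (V=76.3359), down 89.2401 (V=76.3359). Price 58.2717; hedge Δ=0.0000, bond B=58.2717.
  t=2,j=1: stock 213.0551 → up 317.4521 (V=76.3359), down 168.3135 (V=76.3359). Price 58.2717; hedge Δ=0.0000, bond B=58.2717.
  t=2,j=2: stock 401.8381 → up 598.7388 (V=19.6292), down 317.4521 (V=76.3359). Price 26.1152; hedge Δ=-0.2016, bond B=107.1247.
  t=1,j=0: stock 142.9900 → up 213.0551 (V=58.2717), down 112.9621 (V=58.2717). Price 44.4822; hedge Δ=0.0000, bond B=44.4822.
  t=1,j=1: stock 269.6900 → up 401.8381 (V=26.1152), down 213.0551 (V=58.2717). Price 26.2473; hedge Δ=-0.1703, bond B=72.1851.
  t=0,j=0: stock 181.0000 → up 269.6900 (V=26.2473), down 142.9900 (V=44.4822). Price 23.6155; hedge Δ=-0.1439, bond B=49.6653.
The time-0 hedge costs 23.6155, which is the no-arbitrage price.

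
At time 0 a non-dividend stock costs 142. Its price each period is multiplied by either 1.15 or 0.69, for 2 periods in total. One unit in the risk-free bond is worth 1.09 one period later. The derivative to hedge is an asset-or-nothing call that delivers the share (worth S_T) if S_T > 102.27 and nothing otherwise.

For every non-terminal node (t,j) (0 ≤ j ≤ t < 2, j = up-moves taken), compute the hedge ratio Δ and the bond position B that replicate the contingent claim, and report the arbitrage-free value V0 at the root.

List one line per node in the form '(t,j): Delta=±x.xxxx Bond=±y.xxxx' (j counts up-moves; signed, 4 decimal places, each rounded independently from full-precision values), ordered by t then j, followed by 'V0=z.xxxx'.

Under the risk-neutral measure, an up-move has probability p* = (R−d)/(u−d) = 0.8696 and values discount at R = 1.09.
Terminal values V(2,·): V(2,0)=0.0000, V(2,1)=112.6770, V(2,2)=187.7950
(1,0): S=97.9800. Δ = (V_up−V_dn)/(S_up−S_dn) = (112.6770−0.0000)/(112.6770−67.6062) = 2.5000. V = [p*·112.6770 + (1−p*)·0.0000]/1.09 = 89.8899. B = V − Δ·S = -155.0601.
(1,1): S=163.3000. Δ = (V_up−V_dn)/(S_up−S_dn) = (187.7950−112.6770)/(187.7950−112.6770) = 1.0000. V = [p*·187.7950 + (1−p*)·112.6770]/1.09 = 163.3000. B = V − Δ·S = 0.0000.
(0,0): S=142.0000. Δ = (V_up−V_dn)/(S_up−S_dn) = (163.3000−89.8899)/(163.3000−97.9800) = 1.1239. V = [p*·163.3000 + (1−p*)·89.8899]/1.09 = 141.0319. B = V − Δ·S = -18.5553.
The time-0 hedge costs 141.0319, which is the no-arbitrage price.

(0,0): Delta=1.1239 Bond=-18.5553
(1,0): Delta=2.5000 Bond=-155.0601
(1,1): Delta=1.0000 Bond=0.0000
V0=141.0319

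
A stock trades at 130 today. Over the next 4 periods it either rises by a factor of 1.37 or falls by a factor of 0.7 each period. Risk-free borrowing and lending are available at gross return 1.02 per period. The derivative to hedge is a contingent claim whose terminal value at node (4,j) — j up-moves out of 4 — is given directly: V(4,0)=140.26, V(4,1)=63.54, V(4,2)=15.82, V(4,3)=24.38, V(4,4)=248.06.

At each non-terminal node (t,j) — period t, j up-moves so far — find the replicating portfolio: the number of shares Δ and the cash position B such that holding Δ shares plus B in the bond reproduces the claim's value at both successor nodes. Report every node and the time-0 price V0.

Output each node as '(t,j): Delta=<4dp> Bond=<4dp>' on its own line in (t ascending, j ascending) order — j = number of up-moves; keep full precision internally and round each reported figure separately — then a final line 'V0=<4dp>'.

Since d<R<u, set p* = (R−d)/(u−d) = 0.4776; price each node as the discounted p*-expectation of its children.
Payoff layer (t=4): V(4,0)=140.2600, V(4,1)=63.5400, V(4,2)=15.8200, V(4,3)=24.3800, V(4,4)=248.0600
(3,0): S=44.5900. Δ = (V_up−V_dn)/(S_up−S_dn) = (63.5400−140.2600)/(61.0883−31.2130) = -2.5680. V = [p*·63.5400 + (1−p*)·140.2600]/1.02 = 101.5859. B = V − Δ·S = 216.0934.
(3,1): S=87.2690. Δ = (V_up−V_dn)/(S_up−S_dn) = (15.8200−63.5400)/(119.5585−61.0883) = -0.8161. V = [p*·15.8200 + (1−p*)·63.5400]/1.02 = 39.9494. B = V − Δ·S = 111.1733.
(3,2): S=170.7979. Δ = (V_up−V_dn)/(S_up−S_dn) = (24.3800−15.8200)/(233.9931−119.5585) = 0.0748. V = [p*·24.3800 + (1−p*)·15.8200]/1.02 = 19.5180. B = V − Δ·S = 6.7419.
(3,3): S=334.2759. Δ = (V_up−V_dn)/(S_up−S_dn) = (248.0600−24.3800)/(457.9580−233.9931) = 0.9987. V = [p*·248.0600 + (1−p*)·24.3800]/1.02 = 128.6394. B = V − Δ·S = -205.2113.
(2,0): S=63.7000. Δ = (V_up−V_dn)/(S_up−S_dn) = (39.9494−101.5859)/(87.2690−44.5900) = -1.4442. V = [p*·39.9494 + (1−p*)·101.5859]/1.02 = 70.7329. B = V − Δ·S = 162.7277.
(2,1): S=124.6700. Δ = (V_up−V_dn)/(S_up−S_dn) = (19.5180−39.9494)/(170.7979−87.2690) = -0.2446. V = [p*·19.5180 + (1−p*)·39.9494]/1.02 = 29.5991. B = V − Δ·S = 60.0937.
(2,2): S=243.9970. Δ = (V_up−V_dn)/(S_up−S_dn) = (128.6394−19.5180)/(334.2759−170.7979) = 0.6675. V = [p*·128.6394 + (1−p*)·19.5180]/1.02 = 70.2311. B = V − Δ·S = -92.6368.
(1,0): S=91.0000. Δ = (V_up−V_dn)/(S_up−S_dn) = (29.5991−70.7329)/(124.6700−63.7000) = -0.6747. V = [p*·29.5991 + (1−p*)·70.7329]/1.02 = 50.0852. B = V − Δ·S = 111.4789.
(1,1): S=178.1000. Δ = (V_up−V_dn)/(S_up−S_dn) = (70.2311−29.5991)/(243.9970−124.6700) = 0.3405. V = [p*·70.2311 + (1−p*)·29.5991]/1.02 = 48.0445. B = V − Δ·S = -12.6002.
(0,0): S=130.0000. Δ = (V_up−V_dn)/(S_up−S_dn) = (48.0445−50.0852)/(178.1000−91.0000) = -0.0234. V = [p*·48.0445 + (1−p*)·50.0852]/1.02 = 48.1476. B = V − Δ·S = 51.1934.
Root portfolio cost Δ·130+B reproduces V0=48.1476.

(0,0): Delta=-0.0234 Bond=51.1934
(1,0): Delta=-0.6747 Bond=111.4789
(1,1): Delta=0.3405 Bond=-12.6002
(2,0): Delta=-1.4442 Bond=162.7277
(2,1): Delta=-0.2446 Bond=60.0937
(2,2): Delta=0.6675 Bond=-92.6368
(3,0): Delta=-2.5680 Bond=216.0934
(3,1): Delta=-0.8161 Bond=111.1733
(3,2): Delta=0.0748 Bond=6.7419
(3,3): Delta=0.9987 Bond=-205.2113
V0=48.1476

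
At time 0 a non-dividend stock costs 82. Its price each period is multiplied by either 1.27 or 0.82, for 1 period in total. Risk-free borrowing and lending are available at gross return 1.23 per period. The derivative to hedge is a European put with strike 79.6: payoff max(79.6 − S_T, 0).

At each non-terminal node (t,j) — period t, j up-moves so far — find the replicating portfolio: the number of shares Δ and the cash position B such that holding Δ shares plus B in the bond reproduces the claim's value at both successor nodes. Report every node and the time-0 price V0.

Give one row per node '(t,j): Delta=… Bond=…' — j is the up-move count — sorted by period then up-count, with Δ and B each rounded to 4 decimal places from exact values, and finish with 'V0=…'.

Since d<R<u, set p* = (R−d)/(u−d) = 0.9111; price each node as the discounted p*-expectation of its children.
Terminal values V(1,·): V(1,0)=12.3600, V(1,1)=0.0000
  t=0,j=0: stock 82.0000 → up 104.1400 (V=0.0000), down 67.2400 (V=12.3600). Price 0.8932; hedge Δ=-0.3350, bond B=28.3599.
Check: Δ(0,0)·S0 + B(0,0) = 0.8932 = V0.

(0,0): Delta=-0.3350 Bond=28.3599
V0=0.8932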